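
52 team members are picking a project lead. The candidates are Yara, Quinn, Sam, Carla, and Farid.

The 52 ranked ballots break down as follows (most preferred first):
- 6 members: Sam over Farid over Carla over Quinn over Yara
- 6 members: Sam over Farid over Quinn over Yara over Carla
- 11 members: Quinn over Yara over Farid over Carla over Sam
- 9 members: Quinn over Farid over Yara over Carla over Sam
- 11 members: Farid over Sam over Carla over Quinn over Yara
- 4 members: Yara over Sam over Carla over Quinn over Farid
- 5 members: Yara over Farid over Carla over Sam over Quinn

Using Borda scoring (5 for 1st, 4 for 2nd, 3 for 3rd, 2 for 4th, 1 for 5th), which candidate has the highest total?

Yara: 6×1 + 6×2 + 11×4 + 9×3 + 11×1 + 4×5 + 5×5 = 145
Quinn: 6×2 + 6×3 + 11×5 + 9×5 + 11×2 + 4×2 + 5×1 = 165
Sam: 6×5 + 6×5 + 11×1 + 9×1 + 11×4 + 4×4 + 5×2 = 150
Carla: 6×3 + 6×1 + 11×2 + 9×2 + 11×3 + 4×3 + 5×3 = 124
Farid: 6×4 + 6×4 + 11×3 + 9×4 + 11×5 + 4×1 + 5×4 = 196

Farid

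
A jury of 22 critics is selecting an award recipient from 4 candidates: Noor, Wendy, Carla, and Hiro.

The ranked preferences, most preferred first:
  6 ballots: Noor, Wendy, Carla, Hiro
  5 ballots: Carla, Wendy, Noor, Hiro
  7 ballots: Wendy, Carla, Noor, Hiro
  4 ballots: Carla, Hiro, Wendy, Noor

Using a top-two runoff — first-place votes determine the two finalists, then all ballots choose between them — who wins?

Wendy

Round 1 first-place votes: Noor 6, Wendy 7, Carla 9, Hiro 0. Carla and Wendy advance.
Runoff: Carla is ranked above Wendy on 9 ballots, Wendy above Carla on 13.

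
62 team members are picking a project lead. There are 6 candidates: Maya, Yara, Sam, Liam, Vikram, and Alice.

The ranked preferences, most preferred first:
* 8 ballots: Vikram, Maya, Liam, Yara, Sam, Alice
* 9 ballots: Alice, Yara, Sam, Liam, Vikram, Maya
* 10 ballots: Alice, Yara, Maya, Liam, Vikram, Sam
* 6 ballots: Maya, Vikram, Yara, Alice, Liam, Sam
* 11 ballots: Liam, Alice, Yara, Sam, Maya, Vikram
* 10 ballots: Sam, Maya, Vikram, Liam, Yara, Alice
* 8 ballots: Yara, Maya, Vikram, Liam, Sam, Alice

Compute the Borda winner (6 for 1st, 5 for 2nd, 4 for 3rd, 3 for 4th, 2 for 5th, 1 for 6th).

Maya: 8×5 + 9×1 + 10×4 + 6×6 + 11×2 + 10×5 + 8×5 = 237
Yara: 8×3 + 9×5 + 10×5 + 6×4 + 11×4 + 10×2 + 8×6 = 255
Sam: 8×2 + 9×4 + 10×1 + 6×1 + 11×3 + 10×6 + 8×2 = 177
Liam: 8×4 + 9×3 + 10×3 + 6×2 + 11×6 + 10×3 + 8×3 = 221
Vikram: 8×6 + 9×2 + 10×2 + 6×5 + 11×1 + 10×4 + 8×4 = 199
Alice: 8×1 + 9×6 + 10×6 + 6×3 + 11×5 + 10×1 + 8×1 = 213

Yara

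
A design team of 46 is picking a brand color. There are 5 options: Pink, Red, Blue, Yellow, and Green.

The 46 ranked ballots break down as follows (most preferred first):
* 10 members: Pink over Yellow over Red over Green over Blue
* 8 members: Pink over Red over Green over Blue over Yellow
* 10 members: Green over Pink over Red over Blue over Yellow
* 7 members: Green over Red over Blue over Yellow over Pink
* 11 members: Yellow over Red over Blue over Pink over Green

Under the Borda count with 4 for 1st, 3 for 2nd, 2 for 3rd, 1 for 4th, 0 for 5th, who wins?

Red

Pink: 10×4 + 8×4 + 10×3 + 7×0 + 11×1 = 113
Red: 10×2 + 8×3 + 10×2 + 7×3 + 11×3 = 118
Blue: 10×0 + 8×1 + 10×1 + 7×2 + 11×2 = 54
Yellow: 10×3 + 8×0 + 10×0 + 7×1 + 11×4 = 81
Green: 10×1 + 8×2 + 10×4 + 7×4 + 11×0 = 94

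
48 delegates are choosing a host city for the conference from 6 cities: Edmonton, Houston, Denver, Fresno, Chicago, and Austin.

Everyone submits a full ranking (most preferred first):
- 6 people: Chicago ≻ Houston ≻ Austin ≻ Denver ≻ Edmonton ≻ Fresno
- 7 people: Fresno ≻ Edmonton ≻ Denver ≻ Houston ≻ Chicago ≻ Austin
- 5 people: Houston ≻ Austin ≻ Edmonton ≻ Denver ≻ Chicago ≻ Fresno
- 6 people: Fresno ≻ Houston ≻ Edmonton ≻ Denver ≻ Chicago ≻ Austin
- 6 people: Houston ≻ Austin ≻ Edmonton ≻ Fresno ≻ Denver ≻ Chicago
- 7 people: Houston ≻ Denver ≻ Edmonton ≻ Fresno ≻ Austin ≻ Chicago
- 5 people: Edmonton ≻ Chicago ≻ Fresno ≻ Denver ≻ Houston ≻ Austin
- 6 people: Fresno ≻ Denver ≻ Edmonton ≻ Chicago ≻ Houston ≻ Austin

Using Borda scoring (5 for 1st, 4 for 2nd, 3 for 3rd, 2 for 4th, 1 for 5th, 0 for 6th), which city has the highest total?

Edmonton: 6×1 + 7×4 + 5×3 + 6×3 + 6×3 + 7×3 + 5×5 + 6×3 = 149
Houston: 6×4 + 7×2 + 5×5 + 6×4 + 6×5 + 7×5 + 5×1 + 6×1 = 163
Denver: 6×2 + 7×3 + 5×2 + 6×2 + 6×1 + 7×4 + 5×2 + 6×4 = 123
Fresno: 6×0 + 7×5 + 5×0 + 6×5 + 6×2 + 7×2 + 5×3 + 6×5 = 136
Chicago: 6×5 + 7×1 + 5×1 + 6×1 + 6×0 + 7×0 + 5×4 + 6×2 = 80
Austin: 6×3 + 7×0 + 5×4 + 6×0 + 6×4 + 7×1 + 5×0 + 6×0 = 69

Houston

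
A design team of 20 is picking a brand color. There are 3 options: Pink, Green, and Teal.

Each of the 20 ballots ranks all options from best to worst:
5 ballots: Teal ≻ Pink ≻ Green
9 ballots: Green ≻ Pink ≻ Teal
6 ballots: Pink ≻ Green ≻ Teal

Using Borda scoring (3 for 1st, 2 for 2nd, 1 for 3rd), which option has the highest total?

Pink

Pink: 5×2 + 9×2 + 6×3 = 46
Green: 5×1 + 9×3 + 6×2 = 44
Teal: 5×3 + 9×1 + 6×1 = 30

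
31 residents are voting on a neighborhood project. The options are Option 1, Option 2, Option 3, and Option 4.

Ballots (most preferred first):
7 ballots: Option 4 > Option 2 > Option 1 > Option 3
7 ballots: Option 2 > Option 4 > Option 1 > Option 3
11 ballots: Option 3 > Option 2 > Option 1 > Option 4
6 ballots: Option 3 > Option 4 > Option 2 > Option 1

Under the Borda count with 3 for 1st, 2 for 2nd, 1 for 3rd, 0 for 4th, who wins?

Option 2

Option 1: 7×1 + 7×1 + 11×1 + 6×0 = 25
Option 2: 7×2 + 7×3 + 11×2 + 6×1 = 63
Option 3: 7×0 + 7×0 + 11×3 + 6×3 = 51
Option 4: 7×3 + 7×2 + 11×0 + 6×2 = 47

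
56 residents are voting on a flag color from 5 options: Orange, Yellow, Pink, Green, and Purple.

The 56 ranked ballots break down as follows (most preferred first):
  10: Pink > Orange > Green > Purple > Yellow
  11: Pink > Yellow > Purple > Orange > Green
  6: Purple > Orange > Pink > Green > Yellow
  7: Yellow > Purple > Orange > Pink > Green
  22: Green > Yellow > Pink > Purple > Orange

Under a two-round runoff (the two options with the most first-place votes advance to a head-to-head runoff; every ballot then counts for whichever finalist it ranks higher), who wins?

Pink

Round 1 first-place votes: Orange 0, Yellow 7, Pink 21, Green 22, Purple 6. Green and Pink advance.
Runoff: Green is ranked above Pink on 22 ballots, Pink above Green on 34.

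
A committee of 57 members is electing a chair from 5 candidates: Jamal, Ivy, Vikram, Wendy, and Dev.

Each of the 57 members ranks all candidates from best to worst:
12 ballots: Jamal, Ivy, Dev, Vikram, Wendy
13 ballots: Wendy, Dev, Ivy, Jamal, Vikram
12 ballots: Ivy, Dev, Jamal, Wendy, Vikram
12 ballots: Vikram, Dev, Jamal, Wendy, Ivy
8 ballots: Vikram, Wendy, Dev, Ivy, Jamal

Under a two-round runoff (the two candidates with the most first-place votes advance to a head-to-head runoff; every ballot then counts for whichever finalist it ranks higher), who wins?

Vikram

Round 1 first-place votes: Jamal 12, Ivy 12, Vikram 20, Wendy 13, Dev 0. Vikram and Wendy advance.
Runoff: Vikram is ranked above Wendy on 32 ballots, Wendy above Vikram on 25.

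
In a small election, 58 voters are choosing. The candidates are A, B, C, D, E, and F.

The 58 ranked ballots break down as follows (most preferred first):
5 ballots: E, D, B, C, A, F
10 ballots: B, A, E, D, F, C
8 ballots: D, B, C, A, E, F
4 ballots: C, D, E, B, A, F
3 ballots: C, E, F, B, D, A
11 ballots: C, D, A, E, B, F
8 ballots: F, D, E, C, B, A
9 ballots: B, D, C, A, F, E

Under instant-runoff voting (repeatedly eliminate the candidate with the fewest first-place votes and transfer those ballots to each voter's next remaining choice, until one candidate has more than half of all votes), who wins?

D

Round 1: A 0, B 19, C 18, D 8, E 5, F 8. A eliminated.
Round 2: B 19, C 18, D 8, E 5, F 8. E eliminated.
Round 3: B 19, C 18, D 13, F 8. F eliminated.
Round 4: B 19, C 18, D 21. C eliminated.
Round 5: B 22, D 36. D has a majority (≥30).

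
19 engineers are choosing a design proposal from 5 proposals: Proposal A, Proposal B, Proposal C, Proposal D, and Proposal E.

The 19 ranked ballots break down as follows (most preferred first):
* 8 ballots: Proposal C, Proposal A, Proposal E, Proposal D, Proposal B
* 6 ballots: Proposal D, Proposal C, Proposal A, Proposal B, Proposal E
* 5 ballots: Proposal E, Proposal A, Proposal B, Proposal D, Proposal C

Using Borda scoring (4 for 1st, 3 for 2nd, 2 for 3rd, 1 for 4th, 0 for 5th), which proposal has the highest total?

Proposal A

Proposal A: 8×3 + 6×2 + 5×3 = 51
Proposal B: 8×0 + 6×1 + 5×2 = 16
Proposal C: 8×4 + 6×3 + 5×0 = 50
Proposal D: 8×1 + 6×4 + 5×1 = 37
Proposal E: 8×2 + 6×0 + 5×4 = 36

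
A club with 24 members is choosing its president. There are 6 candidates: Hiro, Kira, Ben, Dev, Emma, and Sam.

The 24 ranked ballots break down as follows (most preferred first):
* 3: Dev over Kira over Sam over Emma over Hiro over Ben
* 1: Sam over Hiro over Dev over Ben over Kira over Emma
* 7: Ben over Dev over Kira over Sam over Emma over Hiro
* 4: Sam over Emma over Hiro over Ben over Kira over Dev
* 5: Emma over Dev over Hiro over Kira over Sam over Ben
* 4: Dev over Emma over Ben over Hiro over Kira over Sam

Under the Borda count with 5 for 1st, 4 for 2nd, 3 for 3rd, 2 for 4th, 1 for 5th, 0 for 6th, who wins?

Hiro: 3×1 + 1×4 + 7×0 + 4×3 + 5×3 + 4×2 = 42
Kira: 3×4 + 1×1 + 7×3 + 4×1 + 5×2 + 4×1 = 52
Ben: 3×0 + 1×2 + 7×5 + 4×2 + 5×0 + 4×3 = 57
Dev: 3×5 + 1×3 + 7×4 + 4×0 + 5×4 + 4×5 = 86
Emma: 3×2 + 1×0 + 7×1 + 4×4 + 5×5 + 4×4 = 70
Sam: 3×3 + 1×5 + 7×2 + 4×5 + 5×1 + 4×0 = 53

Dev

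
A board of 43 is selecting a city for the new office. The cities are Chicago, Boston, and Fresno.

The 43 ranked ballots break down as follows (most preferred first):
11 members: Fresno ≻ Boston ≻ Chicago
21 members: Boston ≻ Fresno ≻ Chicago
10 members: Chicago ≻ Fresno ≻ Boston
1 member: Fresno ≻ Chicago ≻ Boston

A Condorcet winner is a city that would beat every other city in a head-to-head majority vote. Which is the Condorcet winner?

Fresno

Fresno vs Chicago: 33–10
Fresno vs Boston: 22–21
Fresno beats every other city.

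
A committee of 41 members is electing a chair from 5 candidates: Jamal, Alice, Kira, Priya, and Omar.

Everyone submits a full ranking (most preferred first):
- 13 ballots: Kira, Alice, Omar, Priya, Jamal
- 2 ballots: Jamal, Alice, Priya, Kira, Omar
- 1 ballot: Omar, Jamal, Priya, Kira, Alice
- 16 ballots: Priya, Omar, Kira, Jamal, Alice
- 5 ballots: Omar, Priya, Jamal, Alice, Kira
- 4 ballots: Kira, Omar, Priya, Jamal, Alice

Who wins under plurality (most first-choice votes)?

First-place votes: Jamal 2, Alice 0, Kira 17, Priya 16, Omar 6.

Kira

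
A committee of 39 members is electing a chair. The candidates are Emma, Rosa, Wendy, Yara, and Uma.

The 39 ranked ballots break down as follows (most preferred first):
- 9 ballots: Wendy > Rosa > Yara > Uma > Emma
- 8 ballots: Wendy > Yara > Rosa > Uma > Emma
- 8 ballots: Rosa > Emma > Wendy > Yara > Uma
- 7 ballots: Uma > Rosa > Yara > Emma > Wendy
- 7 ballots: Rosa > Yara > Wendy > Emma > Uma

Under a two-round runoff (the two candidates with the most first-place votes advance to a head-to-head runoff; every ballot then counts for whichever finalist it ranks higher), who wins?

Rosa

Round 1 first-place votes: Emma 0, Rosa 15, Wendy 17, Yara 0, Uma 7. Wendy and Rosa advance.
Runoff: Wendy is ranked above Rosa on 17 ballots, Rosa above Wendy on 22.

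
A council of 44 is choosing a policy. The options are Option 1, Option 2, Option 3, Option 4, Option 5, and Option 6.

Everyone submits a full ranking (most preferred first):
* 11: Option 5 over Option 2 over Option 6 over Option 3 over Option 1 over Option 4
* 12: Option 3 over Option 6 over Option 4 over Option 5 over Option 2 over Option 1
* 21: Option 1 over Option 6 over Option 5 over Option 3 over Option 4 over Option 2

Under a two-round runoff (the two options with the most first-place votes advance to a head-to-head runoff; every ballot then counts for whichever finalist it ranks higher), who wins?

Round 1 first-place votes: Option 1 21, Option 2 0, Option 3 12, Option 4 0, Option 5 11, Option 6 0. Option 1 and Option 3 advance.
Runoff: Option 1 is ranked above Option 3 on 21 ballots, Option 3 above Option 1 on 23.

Option 3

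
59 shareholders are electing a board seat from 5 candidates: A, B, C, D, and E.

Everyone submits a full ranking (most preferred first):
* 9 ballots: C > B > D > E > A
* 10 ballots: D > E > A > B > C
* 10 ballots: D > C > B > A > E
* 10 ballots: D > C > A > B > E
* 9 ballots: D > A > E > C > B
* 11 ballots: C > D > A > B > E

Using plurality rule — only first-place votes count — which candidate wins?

First-place votes: A 0, B 0, C 20, D 39, E 0.

D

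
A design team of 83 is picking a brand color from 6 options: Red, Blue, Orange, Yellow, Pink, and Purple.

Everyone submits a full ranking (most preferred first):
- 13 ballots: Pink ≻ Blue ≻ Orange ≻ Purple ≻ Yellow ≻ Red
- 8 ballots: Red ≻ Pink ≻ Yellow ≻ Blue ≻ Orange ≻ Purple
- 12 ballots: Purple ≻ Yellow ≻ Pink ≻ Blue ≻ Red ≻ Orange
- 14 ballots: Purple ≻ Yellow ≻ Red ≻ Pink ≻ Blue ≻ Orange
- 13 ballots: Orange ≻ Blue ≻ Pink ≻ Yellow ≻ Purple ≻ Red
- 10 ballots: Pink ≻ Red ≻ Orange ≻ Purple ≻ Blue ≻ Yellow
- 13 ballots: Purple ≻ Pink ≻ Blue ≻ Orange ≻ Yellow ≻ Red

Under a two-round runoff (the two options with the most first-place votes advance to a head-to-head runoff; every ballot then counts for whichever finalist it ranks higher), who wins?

Pink

Round 1 first-place votes: Red 8, Blue 0, Orange 13, Yellow 0, Pink 23, Purple 39. Purple and Pink advance.
Runoff: Purple is ranked above Pink on 39 ballots, Pink above Purple on 44.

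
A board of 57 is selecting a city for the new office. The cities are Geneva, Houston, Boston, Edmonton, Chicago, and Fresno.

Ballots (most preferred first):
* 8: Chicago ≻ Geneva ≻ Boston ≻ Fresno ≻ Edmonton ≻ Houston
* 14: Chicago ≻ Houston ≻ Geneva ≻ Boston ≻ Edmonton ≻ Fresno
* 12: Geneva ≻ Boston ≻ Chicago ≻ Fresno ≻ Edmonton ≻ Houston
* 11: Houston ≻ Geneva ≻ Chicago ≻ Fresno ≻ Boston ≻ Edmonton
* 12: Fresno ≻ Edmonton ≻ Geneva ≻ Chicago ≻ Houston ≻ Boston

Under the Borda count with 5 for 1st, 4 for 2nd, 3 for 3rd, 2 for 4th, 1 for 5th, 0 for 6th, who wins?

Geneva: 8×4 + 14×3 + 12×5 + 11×4 + 12×3 = 214
Houston: 8×0 + 14×4 + 12×0 + 11×5 + 12×1 = 123
Boston: 8×3 + 14×2 + 12×4 + 11×1 + 12×0 = 111
Edmonton: 8×1 + 14×1 + 12×1 + 11×0 + 12×4 = 82
Chicago: 8×5 + 14×5 + 12×3 + 11×3 + 12×2 = 203
Fresno: 8×2 + 14×0 + 12×2 + 11×2 + 12×5 = 122

Geneva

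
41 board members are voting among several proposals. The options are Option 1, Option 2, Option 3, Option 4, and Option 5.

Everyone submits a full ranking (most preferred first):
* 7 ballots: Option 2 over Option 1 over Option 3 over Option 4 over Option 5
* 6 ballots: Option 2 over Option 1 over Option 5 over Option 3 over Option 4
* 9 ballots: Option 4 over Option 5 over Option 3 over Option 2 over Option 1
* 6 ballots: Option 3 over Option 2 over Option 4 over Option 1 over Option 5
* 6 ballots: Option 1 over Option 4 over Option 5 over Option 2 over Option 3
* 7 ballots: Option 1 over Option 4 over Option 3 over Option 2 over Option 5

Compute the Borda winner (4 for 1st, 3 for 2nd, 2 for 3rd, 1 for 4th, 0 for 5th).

Option 1

Option 1: 7×3 + 6×3 + 9×0 + 6×1 + 6×4 + 7×4 = 97
Option 2: 7×4 + 6×4 + 9×1 + 6×3 + 6×1 + 7×1 = 92
Option 3: 7×2 + 6×1 + 9×2 + 6×4 + 6×0 + 7×2 = 76
Option 4: 7×1 + 6×0 + 9×4 + 6×2 + 6×3 + 7×3 = 94
Option 5: 7×0 + 6×2 + 9×3 + 6×0 + 6×2 + 7×0 = 51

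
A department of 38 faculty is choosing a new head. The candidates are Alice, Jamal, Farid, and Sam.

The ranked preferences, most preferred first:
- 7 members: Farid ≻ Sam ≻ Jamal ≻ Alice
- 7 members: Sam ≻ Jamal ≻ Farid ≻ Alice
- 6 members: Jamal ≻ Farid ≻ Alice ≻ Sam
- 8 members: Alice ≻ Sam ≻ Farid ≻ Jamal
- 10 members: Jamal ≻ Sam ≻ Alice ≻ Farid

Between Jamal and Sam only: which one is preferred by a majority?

Jamal is ranked above Sam on 16 ballots; Sam above Jamal on 22.

Sam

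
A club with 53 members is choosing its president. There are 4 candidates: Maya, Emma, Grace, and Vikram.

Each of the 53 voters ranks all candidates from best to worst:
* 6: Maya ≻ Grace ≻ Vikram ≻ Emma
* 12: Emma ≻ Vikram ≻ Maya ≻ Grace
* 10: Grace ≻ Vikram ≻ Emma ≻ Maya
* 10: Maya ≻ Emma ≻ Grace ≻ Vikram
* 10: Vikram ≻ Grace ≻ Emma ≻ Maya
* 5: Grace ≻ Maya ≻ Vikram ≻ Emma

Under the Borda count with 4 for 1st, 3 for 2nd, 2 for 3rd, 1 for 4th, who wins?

Maya: 6×4 + 12×2 + 10×1 + 10×4 + 10×1 + 5×3 = 123
Emma: 6×1 + 12×4 + 10×2 + 10×3 + 10×2 + 5×1 = 129
Grace: 6×3 + 12×1 + 10×4 + 10×2 + 10×3 + 5×4 = 140
Vikram: 6×2 + 12×3 + 10×3 + 10×1 + 10×4 + 5×2 = 138

Grace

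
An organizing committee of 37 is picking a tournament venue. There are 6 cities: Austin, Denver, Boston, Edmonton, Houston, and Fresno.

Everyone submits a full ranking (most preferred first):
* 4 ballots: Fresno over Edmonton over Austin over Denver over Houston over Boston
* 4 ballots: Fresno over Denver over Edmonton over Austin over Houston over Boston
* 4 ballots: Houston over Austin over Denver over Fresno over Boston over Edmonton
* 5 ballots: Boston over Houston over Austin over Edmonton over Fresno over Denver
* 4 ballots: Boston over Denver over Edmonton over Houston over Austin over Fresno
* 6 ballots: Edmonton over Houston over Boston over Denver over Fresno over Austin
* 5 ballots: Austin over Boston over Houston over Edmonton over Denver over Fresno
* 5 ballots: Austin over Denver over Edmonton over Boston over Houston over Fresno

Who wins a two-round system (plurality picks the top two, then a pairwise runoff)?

Round 1 first-place votes: Austin 10, Denver 0, Boston 9, Edmonton 6, Houston 4, Fresno 8. Austin and Boston advance.
Runoff: Austin is ranked above Boston on 22 ballots, Boston above Austin on 15.

Austin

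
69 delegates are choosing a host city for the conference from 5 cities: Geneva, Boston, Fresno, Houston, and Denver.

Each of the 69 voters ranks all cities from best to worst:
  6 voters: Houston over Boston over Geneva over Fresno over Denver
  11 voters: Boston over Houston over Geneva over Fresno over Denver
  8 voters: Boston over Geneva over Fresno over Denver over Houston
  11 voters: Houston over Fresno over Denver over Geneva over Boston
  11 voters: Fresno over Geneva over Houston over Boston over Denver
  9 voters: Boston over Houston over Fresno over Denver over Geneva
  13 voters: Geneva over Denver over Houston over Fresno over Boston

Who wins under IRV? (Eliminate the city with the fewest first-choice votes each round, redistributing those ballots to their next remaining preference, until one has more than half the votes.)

Geneva

Round 1: Geneva 13, Boston 28, Fresno 11, Houston 17, Denver 0. Denver eliminated.
Round 2: Geneva 13, Boston 28, Fresno 11, Houston 17. Fresno eliminated.
Round 3: Geneva 24, Boston 28, Houston 17. Houston eliminated.
Round 4: Geneva 35, Boston 34. Geneva has a majority (≥35).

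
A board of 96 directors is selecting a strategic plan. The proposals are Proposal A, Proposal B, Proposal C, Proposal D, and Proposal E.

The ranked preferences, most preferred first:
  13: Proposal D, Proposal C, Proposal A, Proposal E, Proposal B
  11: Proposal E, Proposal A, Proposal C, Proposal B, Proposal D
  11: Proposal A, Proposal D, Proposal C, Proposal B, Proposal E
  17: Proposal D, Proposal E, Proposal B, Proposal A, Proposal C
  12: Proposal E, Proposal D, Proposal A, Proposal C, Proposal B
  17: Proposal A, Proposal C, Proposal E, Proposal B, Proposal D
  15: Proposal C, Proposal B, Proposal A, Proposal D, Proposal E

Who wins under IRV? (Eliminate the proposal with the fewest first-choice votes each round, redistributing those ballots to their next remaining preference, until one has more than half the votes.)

Round 1: Proposal A 28, Proposal B 0, Proposal C 15, Proposal D 30, Proposal E 23. Proposal B eliminated.
Round 2: Proposal A 28, Proposal C 15, Proposal D 30, Proposal E 23. Proposal C eliminated.
Round 3: Proposal A 43, Proposal D 30, Proposal E 23. Proposal E eliminated.
Round 4: Proposal A 54, Proposal D 42. Proposal A has a majority (≥49).

Proposal A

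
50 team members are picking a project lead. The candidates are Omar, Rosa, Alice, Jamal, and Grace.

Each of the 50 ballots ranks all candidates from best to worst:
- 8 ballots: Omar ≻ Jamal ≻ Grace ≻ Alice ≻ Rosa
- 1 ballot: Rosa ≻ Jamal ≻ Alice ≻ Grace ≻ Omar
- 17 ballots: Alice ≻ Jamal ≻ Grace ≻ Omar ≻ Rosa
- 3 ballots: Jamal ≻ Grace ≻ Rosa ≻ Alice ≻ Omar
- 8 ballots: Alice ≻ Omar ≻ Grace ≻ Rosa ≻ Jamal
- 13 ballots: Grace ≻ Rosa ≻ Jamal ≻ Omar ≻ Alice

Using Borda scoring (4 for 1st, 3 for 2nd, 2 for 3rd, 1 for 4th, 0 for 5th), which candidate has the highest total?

Grace

Omar: 8×4 + 1×0 + 17×1 + 3×0 + 8×3 + 13×1 = 86
Rosa: 8×0 + 1×4 + 17×0 + 3×2 + 8×1 + 13×3 = 57
Alice: 8×1 + 1×2 + 17×4 + 3×1 + 8×4 + 13×0 = 113
Jamal: 8×3 + 1×3 + 17×3 + 3×4 + 8×0 + 13×2 = 116
Grace: 8×2 + 1×1 + 17×2 + 3×3 + 8×2 + 13×4 = 128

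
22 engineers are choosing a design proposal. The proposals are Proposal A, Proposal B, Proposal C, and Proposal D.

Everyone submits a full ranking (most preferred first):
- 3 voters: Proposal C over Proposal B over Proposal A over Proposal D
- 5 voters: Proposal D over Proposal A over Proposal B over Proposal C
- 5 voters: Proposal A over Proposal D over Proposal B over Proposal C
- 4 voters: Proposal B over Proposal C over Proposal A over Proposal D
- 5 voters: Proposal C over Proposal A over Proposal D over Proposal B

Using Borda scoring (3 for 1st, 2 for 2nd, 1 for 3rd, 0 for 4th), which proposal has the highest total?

Proposal A: 3×1 + 5×2 + 5×3 + 4×1 + 5×2 = 42
Proposal B: 3×2 + 5×1 + 5×1 + 4×3 + 5×0 = 28
Proposal C: 3×3 + 5×0 + 5×0 + 4×2 + 5×3 = 32
Proposal D: 3×0 + 5×3 + 5×2 + 4×0 + 5×1 = 30

Proposal A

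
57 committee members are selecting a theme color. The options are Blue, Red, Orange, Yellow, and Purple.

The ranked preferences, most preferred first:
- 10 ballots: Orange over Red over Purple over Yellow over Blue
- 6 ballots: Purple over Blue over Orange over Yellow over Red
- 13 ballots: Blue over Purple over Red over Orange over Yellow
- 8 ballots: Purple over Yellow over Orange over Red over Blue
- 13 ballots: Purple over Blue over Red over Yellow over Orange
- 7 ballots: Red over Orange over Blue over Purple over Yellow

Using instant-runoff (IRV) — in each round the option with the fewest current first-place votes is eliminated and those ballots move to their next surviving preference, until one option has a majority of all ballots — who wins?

Round 1: Blue 13, Red 7, Orange 10, Yellow 0, Purple 27. Yellow eliminated.
Round 2: Blue 13, Red 7, Orange 10, Purple 27. Red eliminated.
Round 3: Blue 13, Orange 17, Purple 27. Blue eliminated.
Round 4: Orange 17, Purple 40. Purple has a majority (≥29).

Purple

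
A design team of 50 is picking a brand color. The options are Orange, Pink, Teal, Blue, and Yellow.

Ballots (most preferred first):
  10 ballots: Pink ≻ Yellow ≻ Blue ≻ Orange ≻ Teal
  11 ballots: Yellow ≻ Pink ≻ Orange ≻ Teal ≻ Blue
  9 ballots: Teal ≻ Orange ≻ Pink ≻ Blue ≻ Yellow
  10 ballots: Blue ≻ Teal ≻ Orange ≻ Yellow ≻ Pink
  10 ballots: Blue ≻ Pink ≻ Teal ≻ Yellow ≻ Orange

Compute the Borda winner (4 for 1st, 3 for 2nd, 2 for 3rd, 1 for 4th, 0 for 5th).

Orange: 10×1 + 11×2 + 9×3 + 10×2 + 10×0 = 79
Pink: 10×4 + 11×3 + 9×2 + 10×0 + 10×3 = 121
Teal: 10×0 + 11×1 + 9×4 + 10×3 + 10×2 = 97
Blue: 10×2 + 11×0 + 9×1 + 10×4 + 10×4 = 109
Yellow: 10×3 + 11×4 + 9×0 + 10×1 + 10×1 = 94

Pink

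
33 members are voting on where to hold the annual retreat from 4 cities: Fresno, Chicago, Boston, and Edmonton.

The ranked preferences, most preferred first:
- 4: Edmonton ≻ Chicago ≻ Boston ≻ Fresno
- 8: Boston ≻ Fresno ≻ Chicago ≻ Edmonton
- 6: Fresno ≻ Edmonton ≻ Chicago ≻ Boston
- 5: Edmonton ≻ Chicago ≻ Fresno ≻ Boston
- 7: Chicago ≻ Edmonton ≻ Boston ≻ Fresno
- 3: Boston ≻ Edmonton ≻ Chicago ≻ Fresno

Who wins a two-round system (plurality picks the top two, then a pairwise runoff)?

Edmonton

Round 1 first-place votes: Fresno 6, Chicago 7, Boston 11, Edmonton 9. Boston and Edmonton advance.
Runoff: Boston is ranked above Edmonton on 11 ballots, Edmonton above Boston on 22.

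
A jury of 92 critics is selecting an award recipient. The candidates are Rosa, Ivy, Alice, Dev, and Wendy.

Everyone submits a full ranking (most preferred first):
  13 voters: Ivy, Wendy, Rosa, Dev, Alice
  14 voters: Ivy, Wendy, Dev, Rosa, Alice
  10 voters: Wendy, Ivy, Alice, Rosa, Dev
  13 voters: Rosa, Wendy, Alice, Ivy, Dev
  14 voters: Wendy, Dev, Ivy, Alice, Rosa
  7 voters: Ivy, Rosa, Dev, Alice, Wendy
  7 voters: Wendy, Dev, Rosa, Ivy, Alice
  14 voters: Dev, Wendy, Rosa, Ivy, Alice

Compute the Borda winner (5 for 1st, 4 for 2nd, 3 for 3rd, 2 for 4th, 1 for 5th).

Wendy

Rosa: 13×3 + 14×2 + 10×2 + 13×5 + 14×1 + 7×4 + 7×3 + 14×3 = 257
Ivy: 13×5 + 14×5 + 10×4 + 13×2 + 14×3 + 7×5 + 7×2 + 14×2 = 320
Alice: 13×1 + 14×1 + 10×3 + 13×3 + 14×2 + 7×2 + 7×1 + 14×1 = 159
Dev: 13×2 + 14×3 + 10×1 + 13×1 + 14×4 + 7×3 + 7×4 + 14×5 = 266
Wendy: 13×4 + 14×4 + 10×5 + 13×4 + 14×5 + 7×1 + 7×5 + 14×4 = 378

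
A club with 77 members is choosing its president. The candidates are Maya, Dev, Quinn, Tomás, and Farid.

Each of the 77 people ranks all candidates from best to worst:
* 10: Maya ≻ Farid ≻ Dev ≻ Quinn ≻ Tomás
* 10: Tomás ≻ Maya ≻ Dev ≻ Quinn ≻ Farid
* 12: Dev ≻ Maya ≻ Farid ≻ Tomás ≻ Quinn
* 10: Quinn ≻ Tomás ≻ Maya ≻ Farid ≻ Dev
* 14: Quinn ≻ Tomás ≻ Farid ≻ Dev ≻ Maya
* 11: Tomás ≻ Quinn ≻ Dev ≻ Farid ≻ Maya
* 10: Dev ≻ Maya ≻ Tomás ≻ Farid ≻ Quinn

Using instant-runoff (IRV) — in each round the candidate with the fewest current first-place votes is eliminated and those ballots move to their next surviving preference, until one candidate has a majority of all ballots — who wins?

Round 1: Maya 10, Dev 22, Quinn 24, Tomás 21, Farid 0. Farid eliminated.
Round 2: Maya 10, Dev 22, Quinn 24, Tomás 21. Maya eliminated.
Round 3: Dev 32, Quinn 24, Tomás 21. Tomás eliminated.
Round 4: Dev 42, Quinn 35. Dev has a majority (≥39).

Dev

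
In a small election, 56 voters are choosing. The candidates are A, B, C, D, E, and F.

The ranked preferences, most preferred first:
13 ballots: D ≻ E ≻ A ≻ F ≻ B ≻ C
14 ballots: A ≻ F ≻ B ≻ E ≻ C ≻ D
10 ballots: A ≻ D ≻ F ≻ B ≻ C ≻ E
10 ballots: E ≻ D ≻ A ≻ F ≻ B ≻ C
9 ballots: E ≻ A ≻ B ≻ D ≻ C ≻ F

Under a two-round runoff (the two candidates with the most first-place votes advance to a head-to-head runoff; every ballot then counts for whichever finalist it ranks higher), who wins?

E

Round 1 first-place votes: A 24, B 0, C 0, D 13, E 19, F 0. A and E advance.
Runoff: A is ranked above E on 24 ballots, E above A on 32.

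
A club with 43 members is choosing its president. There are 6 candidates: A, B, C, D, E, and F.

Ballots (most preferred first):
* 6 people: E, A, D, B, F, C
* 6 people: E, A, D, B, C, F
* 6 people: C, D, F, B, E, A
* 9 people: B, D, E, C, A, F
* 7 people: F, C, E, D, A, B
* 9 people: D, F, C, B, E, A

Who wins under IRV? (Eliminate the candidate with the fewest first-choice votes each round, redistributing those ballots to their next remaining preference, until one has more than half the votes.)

Round 1: A 0, B 9, C 6, D 9, E 12, F 7. A eliminated.
Round 2: B 9, C 6, D 9, E 12, F 7. C eliminated.
Round 3: B 9, D 15, E 12, F 7. F eliminated.
Round 4: B 9, D 15, E 19. B eliminated.
Round 5: D 24, E 19. D has a majority (≥22).

D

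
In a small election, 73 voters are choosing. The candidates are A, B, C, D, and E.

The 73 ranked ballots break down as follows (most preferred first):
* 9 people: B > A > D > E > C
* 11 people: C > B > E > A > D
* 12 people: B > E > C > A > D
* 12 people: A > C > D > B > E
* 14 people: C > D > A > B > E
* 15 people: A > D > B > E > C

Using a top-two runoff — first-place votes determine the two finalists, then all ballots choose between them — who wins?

C

Round 1 first-place votes: A 27, B 21, C 25, D 0, E 0. A and C advance.
Runoff: A is ranked above C on 36 ballots, C above A on 37.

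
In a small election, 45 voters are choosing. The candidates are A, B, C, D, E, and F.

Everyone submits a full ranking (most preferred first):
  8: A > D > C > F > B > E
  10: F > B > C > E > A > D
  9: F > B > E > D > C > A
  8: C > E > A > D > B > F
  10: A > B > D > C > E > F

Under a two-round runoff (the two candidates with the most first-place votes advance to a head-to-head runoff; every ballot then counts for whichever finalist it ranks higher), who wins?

A

Round 1 first-place votes: A 18, B 0, C 8, D 0, E 0, F 19. F and A advance.
Runoff: F is ranked above A on 19 ballots, A above F on 26.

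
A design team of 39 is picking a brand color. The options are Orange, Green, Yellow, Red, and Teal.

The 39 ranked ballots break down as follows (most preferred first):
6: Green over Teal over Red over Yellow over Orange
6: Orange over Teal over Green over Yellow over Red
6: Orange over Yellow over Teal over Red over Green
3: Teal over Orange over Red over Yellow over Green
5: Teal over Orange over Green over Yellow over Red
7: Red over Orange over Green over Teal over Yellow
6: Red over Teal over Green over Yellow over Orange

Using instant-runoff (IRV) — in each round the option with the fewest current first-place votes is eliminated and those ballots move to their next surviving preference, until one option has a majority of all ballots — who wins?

Teal

Round 1: Orange 12, Green 6, Yellow 0, Red 13, Teal 8. Yellow eliminated.
Round 2: Orange 12, Green 6, Red 13, Teal 8. Green eliminated.
Round 3: Orange 12, Red 13, Teal 14. Orange eliminated.
Round 4: Red 13, Teal 26. Teal has a majority (≥20).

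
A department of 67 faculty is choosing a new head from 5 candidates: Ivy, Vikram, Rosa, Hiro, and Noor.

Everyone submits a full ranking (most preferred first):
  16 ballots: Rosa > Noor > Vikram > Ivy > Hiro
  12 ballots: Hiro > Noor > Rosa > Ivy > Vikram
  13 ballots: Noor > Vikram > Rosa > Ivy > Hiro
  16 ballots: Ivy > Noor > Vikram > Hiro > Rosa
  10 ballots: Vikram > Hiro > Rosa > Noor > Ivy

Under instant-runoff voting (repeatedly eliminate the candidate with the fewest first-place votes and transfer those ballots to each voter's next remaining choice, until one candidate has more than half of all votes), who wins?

Round 1: Ivy 16, Vikram 10, Rosa 16, Hiro 12, Noor 13. Vikram eliminated.
Round 2: Ivy 16, Rosa 16, Hiro 22, Noor 13. Noor eliminated.
Round 3: Ivy 16, Rosa 29, Hiro 22. Ivy eliminated.
Round 4: Rosa 29, Hiro 38. Hiro has a majority (≥34).

Hiro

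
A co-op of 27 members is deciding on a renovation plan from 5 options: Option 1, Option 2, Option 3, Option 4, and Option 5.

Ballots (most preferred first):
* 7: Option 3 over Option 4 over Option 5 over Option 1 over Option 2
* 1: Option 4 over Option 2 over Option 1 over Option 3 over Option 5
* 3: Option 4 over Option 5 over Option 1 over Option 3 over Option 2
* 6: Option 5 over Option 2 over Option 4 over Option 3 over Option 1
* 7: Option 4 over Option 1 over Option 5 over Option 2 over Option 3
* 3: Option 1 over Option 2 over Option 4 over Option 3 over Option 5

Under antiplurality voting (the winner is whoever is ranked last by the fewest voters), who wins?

Last-place votes: Option 1 6, Option 2 10, Option 3 7, Option 4 0, Option 5 4.

Option 4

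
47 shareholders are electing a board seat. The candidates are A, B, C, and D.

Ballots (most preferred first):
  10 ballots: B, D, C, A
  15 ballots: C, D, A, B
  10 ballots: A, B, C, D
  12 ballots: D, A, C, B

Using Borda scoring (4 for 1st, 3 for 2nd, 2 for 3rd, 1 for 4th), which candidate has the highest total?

A: 10×1 + 15×2 + 10×4 + 12×3 = 116
B: 10×4 + 15×1 + 10×3 + 12×1 = 97
C: 10×2 + 15×4 + 10×2 + 12×2 = 124
D: 10×3 + 15×3 + 10×1 + 12×4 = 133

D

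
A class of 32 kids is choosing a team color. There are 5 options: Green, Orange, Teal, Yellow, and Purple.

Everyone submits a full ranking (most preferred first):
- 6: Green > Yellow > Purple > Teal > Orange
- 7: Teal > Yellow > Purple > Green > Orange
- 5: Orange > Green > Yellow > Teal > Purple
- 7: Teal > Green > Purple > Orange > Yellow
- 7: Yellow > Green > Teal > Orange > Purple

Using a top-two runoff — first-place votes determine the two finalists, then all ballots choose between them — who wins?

Yellow

Round 1 first-place votes: Green 6, Orange 5, Teal 14, Yellow 7, Purple 0. Teal and Yellow advance.
Runoff: Teal is ranked above Yellow on 14 ballots, Yellow above Teal on 18.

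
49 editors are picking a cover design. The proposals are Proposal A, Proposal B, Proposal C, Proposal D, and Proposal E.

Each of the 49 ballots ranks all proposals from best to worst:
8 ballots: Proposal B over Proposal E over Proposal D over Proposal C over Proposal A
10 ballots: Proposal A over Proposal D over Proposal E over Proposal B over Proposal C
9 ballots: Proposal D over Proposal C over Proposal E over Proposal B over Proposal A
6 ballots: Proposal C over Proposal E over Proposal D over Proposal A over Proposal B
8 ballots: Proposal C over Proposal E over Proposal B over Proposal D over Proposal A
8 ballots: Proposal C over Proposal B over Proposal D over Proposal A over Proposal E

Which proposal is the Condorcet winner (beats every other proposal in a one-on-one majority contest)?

Proposal D vs Proposal A: 39–10
Proposal D vs Proposal B: 25–24
Proposal D vs Proposal C: 27–22
Proposal D vs Proposal E: 27–22
Proposal D beats every other proposal.

Proposal D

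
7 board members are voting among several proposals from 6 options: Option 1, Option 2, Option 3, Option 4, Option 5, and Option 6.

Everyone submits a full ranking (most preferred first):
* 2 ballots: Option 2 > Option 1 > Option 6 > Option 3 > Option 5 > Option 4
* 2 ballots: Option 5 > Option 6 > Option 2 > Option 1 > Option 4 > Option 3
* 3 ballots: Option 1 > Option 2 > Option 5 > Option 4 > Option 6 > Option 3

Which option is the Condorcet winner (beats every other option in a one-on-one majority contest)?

Option 2 vs Option 1: 4–3
Option 2 vs Option 3: 7–0
Option 2 vs Option 4: 7–0
Option 2 vs Option 5: 5–2
Option 2 vs Option 6: 5–2
Option 2 beats every other option.

Option 2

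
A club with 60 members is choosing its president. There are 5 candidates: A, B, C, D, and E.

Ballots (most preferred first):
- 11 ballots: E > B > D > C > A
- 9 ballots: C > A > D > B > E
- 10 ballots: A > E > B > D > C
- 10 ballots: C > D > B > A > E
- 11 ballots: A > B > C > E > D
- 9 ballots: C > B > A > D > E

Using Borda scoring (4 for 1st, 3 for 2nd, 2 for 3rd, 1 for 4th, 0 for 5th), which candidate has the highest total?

C

A: 11×0 + 9×3 + 10×4 + 10×1 + 11×4 + 9×2 = 139
B: 11×3 + 9×1 + 10×2 + 10×2 + 11×3 + 9×3 = 142
C: 11×1 + 9×4 + 10×0 + 10×4 + 11×2 + 9×4 = 145
D: 11×2 + 9×2 + 10×1 + 10×3 + 11×0 + 9×1 = 89
E: 11×4 + 9×0 + 10×3 + 10×0 + 11×1 + 9×0 = 85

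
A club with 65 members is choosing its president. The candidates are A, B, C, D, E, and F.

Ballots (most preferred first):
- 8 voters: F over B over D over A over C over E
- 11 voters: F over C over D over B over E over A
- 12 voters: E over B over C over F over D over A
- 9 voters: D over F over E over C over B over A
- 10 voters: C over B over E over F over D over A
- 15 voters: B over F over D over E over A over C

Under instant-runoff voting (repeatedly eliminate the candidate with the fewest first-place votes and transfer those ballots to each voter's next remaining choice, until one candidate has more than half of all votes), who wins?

B

Round 1: A 0, B 15, C 10, D 9, E 12, F 19. A eliminated.
Round 2: B 15, C 10, D 9, E 12, F 19. D eliminated.
Round 3: B 15, C 10, E 12, F 28. C eliminated.
Round 4: B 25, E 12, F 28. E eliminated.
Round 5: B 37, F 28. B has a majority (≥33).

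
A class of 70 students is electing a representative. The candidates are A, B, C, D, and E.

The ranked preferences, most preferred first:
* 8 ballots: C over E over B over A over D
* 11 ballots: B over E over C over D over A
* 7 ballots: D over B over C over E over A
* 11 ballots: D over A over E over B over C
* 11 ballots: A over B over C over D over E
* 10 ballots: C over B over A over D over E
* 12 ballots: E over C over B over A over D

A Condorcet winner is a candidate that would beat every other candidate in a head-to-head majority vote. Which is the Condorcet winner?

B vs A: 48–22
B vs C: 40–30
B vs D: 52–18
B vs E: 39–31
B beats every other candidate.

B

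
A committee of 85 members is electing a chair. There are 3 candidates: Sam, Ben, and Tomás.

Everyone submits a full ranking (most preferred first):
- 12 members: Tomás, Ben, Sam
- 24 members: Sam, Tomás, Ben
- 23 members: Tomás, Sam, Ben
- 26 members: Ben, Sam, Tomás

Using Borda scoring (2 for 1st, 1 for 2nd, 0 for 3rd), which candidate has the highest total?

Sam

Sam: 12×0 + 24×2 + 23×1 + 26×1 = 97
Ben: 12×1 + 24×0 + 23×0 + 26×2 = 64
Tomás: 12×2 + 24×1 + 23×2 + 26×0 = 94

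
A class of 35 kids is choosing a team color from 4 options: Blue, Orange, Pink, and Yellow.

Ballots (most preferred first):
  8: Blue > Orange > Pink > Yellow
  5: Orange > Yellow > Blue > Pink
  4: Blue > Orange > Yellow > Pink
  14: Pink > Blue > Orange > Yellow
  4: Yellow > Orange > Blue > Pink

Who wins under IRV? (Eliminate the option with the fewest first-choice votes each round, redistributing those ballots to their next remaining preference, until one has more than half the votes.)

Blue

Round 1: Blue 12, Orange 5, Pink 14, Yellow 4. Yellow eliminated.
Round 2: Blue 12, Orange 9, Pink 14. Orange eliminated.
Round 3: Blue 21, Pink 14. Blue has a majority (≥18).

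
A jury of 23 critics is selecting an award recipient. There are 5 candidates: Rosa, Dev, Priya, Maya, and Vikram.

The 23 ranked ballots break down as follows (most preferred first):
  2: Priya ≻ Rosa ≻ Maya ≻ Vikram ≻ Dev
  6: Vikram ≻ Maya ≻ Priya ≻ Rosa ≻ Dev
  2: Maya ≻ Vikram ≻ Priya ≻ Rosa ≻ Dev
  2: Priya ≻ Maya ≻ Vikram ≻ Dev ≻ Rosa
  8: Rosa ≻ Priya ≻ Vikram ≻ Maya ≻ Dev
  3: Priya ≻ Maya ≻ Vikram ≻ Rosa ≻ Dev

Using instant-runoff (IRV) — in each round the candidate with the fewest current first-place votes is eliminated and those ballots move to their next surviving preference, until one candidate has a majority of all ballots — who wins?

Vikram

Round 1: Rosa 8, Dev 0, Priya 7, Maya 2, Vikram 6. Dev eliminated.
Round 2: Rosa 8, Priya 7, Maya 2, Vikram 6. Maya eliminated.
Round 3: Rosa 8, Priya 7, Vikram 8. Priya eliminated.
Round 4: Rosa 10, Vikram 13. Vikram has a majority (≥12).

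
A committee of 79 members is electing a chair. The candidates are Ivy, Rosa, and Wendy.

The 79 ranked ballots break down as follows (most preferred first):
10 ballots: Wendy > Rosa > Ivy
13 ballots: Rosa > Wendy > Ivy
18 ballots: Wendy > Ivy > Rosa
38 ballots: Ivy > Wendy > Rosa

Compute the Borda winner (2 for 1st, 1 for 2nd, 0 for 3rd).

Ivy: 10×0 + 13×0 + 18×1 + 38×2 = 94
Rosa: 10×1 + 13×2 + 18×0 + 38×0 = 36
Wendy: 10×2 + 13×1 + 18×2 + 38×1 = 107

Wendy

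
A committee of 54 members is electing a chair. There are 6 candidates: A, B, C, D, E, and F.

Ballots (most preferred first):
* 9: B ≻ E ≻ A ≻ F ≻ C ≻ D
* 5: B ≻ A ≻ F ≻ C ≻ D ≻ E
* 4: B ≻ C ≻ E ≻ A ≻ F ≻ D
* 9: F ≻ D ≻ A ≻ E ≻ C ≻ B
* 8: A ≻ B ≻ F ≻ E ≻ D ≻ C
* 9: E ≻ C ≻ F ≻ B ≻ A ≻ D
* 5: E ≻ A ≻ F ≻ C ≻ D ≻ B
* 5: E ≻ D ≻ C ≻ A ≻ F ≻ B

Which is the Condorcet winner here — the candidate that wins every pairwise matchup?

E

E vs A: 32–22
E vs B: 28–26
E vs C: 45–9
E vs D: 40–14
E vs F: 32–22
E beats every other candidate.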